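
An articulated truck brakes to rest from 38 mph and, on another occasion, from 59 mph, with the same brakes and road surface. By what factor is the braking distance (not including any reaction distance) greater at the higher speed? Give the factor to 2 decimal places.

Braking distance d = v²/(2a), so with a fixed, d ∝ v².
Factor = (59/38)² = 1.5526² = 2.4106.

Factor ≈ 2.41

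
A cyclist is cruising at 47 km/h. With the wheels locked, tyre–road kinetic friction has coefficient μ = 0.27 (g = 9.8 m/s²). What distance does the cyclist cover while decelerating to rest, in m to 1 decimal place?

Braking distance ≈ 32.2 m

47 km/h ÷ 3.6 = 13.0556 m/s.
a = μg = 0.27 × 9.8 = 2.646 m/s².
Braking distance = v²/(2a) = 13.0556² / (2 × 2.646) = 170.449 / 5.292 = 32.209 m.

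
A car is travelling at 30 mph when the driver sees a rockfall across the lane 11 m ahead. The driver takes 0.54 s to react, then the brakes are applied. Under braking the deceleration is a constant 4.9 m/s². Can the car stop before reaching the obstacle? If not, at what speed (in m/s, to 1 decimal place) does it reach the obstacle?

30 mph × 0.44704 = 13.4112 m/s.
Reaction distance = 13.4112 × 0.54 = 7.242 m.
Braking distance needed to stop: v²/(2a) = 179.860 / 9.800 = 18.353 m, so total needed = 7.242 + 18.353 = 25.595 m > 11 m — it cannot stop.
Distance remaining when braking begins: 11 − 7.242 = 3.758 m.
v² = v₀² − 2a·d = 179.860 − 2 × 4.900 × 3.758 = 143.032 m²/s².
v = √143.032 = 11.960 m/s.

No — it strikes the obstacle at 12.0 m/s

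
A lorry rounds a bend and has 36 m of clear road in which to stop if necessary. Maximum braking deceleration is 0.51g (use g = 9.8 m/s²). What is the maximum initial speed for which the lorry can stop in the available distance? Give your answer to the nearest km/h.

Maximum speed ≈ 68 km/h

a = 0.51 × 9.8 = 4.998 m/s².
v²/(2a) = d ⇒ v = √(2 × 4.998 × 36) = √359.86 = 18.9700 m/s.
18.9700 m/s × 3.6 = 68.292 km/h.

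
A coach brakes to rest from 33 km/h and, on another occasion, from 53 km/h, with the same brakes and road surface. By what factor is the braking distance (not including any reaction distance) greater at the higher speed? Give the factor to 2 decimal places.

Factor ≈ 2.58

Braking distance d = v²/(2a), so with a fixed, d ∝ v².
Factor = (53/33)² = 1.6061² = 2.5796.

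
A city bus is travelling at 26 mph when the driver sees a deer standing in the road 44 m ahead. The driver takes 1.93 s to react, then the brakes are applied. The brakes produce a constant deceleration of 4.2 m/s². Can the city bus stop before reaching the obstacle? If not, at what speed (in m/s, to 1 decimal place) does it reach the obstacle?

Yes — it stops about 5.5 m short of the obstacle, so it never reaches it

26 mph × 0.44704 = 11.6230 m/s.
Reaction distance = 11.6230 × 1.93 = 22.432 m.
Braking distance = v²/(2a) = 135.094 / 8.400 = 16.083 m.
Total stopping distance = 22.432 + 16.083 = 38.515 m, vs 44 m available — it stops with 44 − 38.515 = 5.485 m to spare.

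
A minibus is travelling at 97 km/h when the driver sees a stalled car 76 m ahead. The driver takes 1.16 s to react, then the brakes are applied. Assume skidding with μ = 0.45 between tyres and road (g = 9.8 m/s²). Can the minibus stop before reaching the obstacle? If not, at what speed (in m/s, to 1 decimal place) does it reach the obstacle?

97 km/h ÷ 3.6 = 26.9444 m/s.
a = μg = 0.45 × 9.8 = 4.410 m/s².
Reaction distance = 26.9444 × 1.16 = 31.256 m.
Braking distance needed to stop: v²/(2a) = 726.001 / 8.820 = 82.313 m, so total needed = 31.256 + 82.313 = 113.569 m > 76 m — it cannot stop.
Distance remaining when braking begins: 76 − 31.256 = 44.744 m.
v² = v₀² − 2a·d = 726.001 − 2 × 4.410 × 44.744 = 331.359 m²/s².
v = √331.359 = 18.203 m/s.

No — it strikes the obstacle at 18.2 m/s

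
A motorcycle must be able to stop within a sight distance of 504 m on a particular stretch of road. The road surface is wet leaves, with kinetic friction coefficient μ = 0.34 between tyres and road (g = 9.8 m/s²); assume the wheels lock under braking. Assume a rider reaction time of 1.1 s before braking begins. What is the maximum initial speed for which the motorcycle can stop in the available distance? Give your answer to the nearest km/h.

Maximum speed ≈ 196 km/h

a = μg = 0.34 × 9.8 = 3.332 m/s².
Stopping distance: v·t_r + v²/(2a) = 504 with t_r = 1.1 s and a = 3.332 m/s².
So v² + 7.330 v − 3358.66 = 0.
Positive root: v = −a·t_r + √((a·t_r)² + 2a·d) = −3.665 + √(13.432 + 3358.66) = 54.4047 m/s.
54.4047 m/s × 3.6 = 195.857 km/h.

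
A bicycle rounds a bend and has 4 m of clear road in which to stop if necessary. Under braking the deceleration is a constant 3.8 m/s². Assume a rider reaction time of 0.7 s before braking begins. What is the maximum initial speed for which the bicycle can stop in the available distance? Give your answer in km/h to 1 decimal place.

Stopping distance: v·t_r + v²/(2a) = 4 with t_r = 0.7 s and a = 3.800 m/s².
So v² + 5.320 v − 30.40 = 0.
Positive root: v = −a·t_r + √((a·t_r)² + 2a·d) = −2.660 + √(7.076 + 30.40) = 3.4618 m/s.
3.4618 m/s × 3.6 = 12.462 km/h.

Maximum speed ≈ 12.5 km/h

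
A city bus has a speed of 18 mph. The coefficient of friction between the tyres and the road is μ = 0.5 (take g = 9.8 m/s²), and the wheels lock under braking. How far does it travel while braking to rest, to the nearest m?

Braking distance ≈ 7 m

18 mph × 0.44704 = 8.0467 m/s.
a = μg = 0.5 × 9.8 = 4.900 m/s².
Braking distance = v²/(2a) = 8.0467² / (2 × 4.900) = 64.749 / 9.800 = 6.607 m.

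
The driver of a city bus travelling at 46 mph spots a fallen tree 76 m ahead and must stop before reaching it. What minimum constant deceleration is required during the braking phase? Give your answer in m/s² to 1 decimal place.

Required deceleration ≈ 2.8 m/s²

46 mph × 0.44704 = 20.5638 m/s.
v² = 2a·d ⇒ a = v²/(2d) = 20.5638² / (2 × 76.000) = 422.870 / 152.000 = 2.7820 m/s².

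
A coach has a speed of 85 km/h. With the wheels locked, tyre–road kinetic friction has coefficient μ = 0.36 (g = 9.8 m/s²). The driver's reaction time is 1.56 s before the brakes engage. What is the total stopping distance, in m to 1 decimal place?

Total stopping distance ≈ 115.8 m

85 km/h ÷ 3.6 = 23.6111 m/s.
a = μg = 0.36 × 9.8 = 3.528 m/s².
Reaction distance = v·t_r = 23.6111 × 1.56 = 36.833 m.
Braking distance = v²/(2a) = 23.6111² / (2 × 3.528) = 557.484 / 7.056 = 79.009 m.
Total = 36.833 + 79.009 = 115.842 m.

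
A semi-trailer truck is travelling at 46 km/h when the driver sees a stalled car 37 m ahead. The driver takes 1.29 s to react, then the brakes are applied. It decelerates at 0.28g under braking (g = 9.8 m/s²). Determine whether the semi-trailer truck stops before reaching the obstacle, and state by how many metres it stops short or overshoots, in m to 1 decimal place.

No — it overshoots by 9.2 m

46 km/h ÷ 3.6 = 12.7778 m/s.
a = 0.28 × 9.8 = 2.744 m/s².
Reaction distance = 12.7778 × 1.29 = 16.483 m.
Braking distance = v²/(2a) = 163.272 / 5.488 = 29.751 m.
Total stopping distance = 16.483 + 29.751 = 46.234 m, vs 37 m available — it cannot stop in time and overshoots by 46.234 − 37 = 9.234 m.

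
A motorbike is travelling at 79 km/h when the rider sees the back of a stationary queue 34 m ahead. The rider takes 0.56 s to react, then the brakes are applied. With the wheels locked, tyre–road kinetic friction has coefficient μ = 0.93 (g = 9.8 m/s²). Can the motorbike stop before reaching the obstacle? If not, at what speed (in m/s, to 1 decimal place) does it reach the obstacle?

79 km/h ÷ 3.6 = 21.9444 m/s.
a = μg = 0.93 × 9.8 = 9.114 m/s².
Reaction distance = 21.9444 × 0.56 = 12.289 m.
Braking distance needed to stop: v²/(2a) = 481.557 / 18.228 = 26.419 m, so total needed = 12.289 + 26.419 = 38.708 m > 34 m — it cannot stop.
Distance remaining when braking begins: 34 − 12.289 = 21.711 m.
v² = v₀² − 2a·d = 481.557 − 2 × 9.114 × 21.711 = 85.809 m²/s².
v = √85.809 = 9.263 m/s.

No — it strikes the obstacle at 9.3 m/s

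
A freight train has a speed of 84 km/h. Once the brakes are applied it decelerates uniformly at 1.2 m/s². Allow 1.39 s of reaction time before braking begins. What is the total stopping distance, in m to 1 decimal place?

84 km/h ÷ 3.6 = 23.3333 m/s.
Reaction distance = v·t_r = 23.3333 × 1.39 = 32.433 m.
Braking distance = v²/(2a) = 23.3333² / (2 × 1.200) = 544.443 / 2.400 = 226.851 m.
Total = 32.433 + 226.851 = 259.284 m.

Total stopping distance ≈ 259.3 m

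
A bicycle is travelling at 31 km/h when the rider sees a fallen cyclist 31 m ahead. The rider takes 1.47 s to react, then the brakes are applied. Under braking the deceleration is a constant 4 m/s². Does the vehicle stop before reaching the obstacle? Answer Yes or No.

31 km/h ÷ 3.6 = 8.6111 m/s.
Reaction distance = 8.6111 × 1.47 = 12.658 m.
Braking distance = v²/(2a) = 74.151 / 8.000 = 9.269 m.
Total stopping distance = 12.658 + 9.269 = 21.927 m, vs 31 m available — it stops with 31 − 21.927 = 9.073 m to spare.

Yes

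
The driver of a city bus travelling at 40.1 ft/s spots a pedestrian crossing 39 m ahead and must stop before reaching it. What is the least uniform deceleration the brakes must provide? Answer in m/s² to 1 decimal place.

Required deceleration ≈ 1.9 m/s²

40.1 ft/s × 0.3048 = 12.2225 m/s.
v² = 2a·d ⇒ a = v²/(2d) = 12.2225² / (2 × 39.000) = 149.390 / 78.000 = 1.9153 m/s².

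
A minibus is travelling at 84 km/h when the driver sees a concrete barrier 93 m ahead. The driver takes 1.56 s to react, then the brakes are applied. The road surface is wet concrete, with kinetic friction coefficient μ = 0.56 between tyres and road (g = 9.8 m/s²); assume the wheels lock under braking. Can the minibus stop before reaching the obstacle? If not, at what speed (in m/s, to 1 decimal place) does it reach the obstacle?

Yes — it stops about 7.0 m short of the obstacle, so it never reaches it

84 km/h ÷ 3.6 = 23.3333 m/s.
a = μg = 0.56 × 9.8 = 5.488 m/s².
Reaction distance = 23.3333 × 1.56 = 36.400 m.
Braking distance = v²/(2a) = 544.443 / 10.976 = 49.603 m.
Total stopping distance = 36.400 + 49.603 = 86.003 m, vs 93 m available — it stops with 93 − 86.003 = 6.997 m to spare.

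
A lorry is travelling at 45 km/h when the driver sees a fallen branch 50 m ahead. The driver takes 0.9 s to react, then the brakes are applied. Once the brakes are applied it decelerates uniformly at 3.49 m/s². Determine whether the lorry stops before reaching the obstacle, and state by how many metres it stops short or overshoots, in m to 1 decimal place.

45 km/h ÷ 3.6 = 12.5000 m/s.
Reaction distance = 12.5000 × 0.9 = 11.250 m.
Braking distance = v²/(2a) = 156.250 / 6.980 = 22.385 m.
Total stopping distance = 11.250 + 22.385 = 33.635 m, vs 50 m available — it stops with 50 − 33.635 = 16.365 m to spare.

Yes — it stops 16.4 m short of the obstacle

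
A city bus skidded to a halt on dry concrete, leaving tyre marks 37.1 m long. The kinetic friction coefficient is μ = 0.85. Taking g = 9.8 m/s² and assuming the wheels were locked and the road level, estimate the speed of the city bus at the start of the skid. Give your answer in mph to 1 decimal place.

Initial speed ≈ 55.6 mph

Deceleration a = μg = 0.85 × 9.8 = 8.330 m/s².
v = √(2a·d) = √(2 × 8.330 × 37.1) = √618.086 = 24.8613 m/s.
= 24.8613 ÷ 0.44704 = 55.613 mph.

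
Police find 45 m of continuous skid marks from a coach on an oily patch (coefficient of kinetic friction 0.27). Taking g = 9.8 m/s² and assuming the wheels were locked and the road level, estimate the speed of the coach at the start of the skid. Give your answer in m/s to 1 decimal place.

Deceleration a = μg = 0.27 × 9.8 = 2.646 m/s².
v = √(2a·d) = √(2 × 2.646 × 45) = √238.140 = 15.4318 m/s.

Initial speed ≈ 15.4 m/s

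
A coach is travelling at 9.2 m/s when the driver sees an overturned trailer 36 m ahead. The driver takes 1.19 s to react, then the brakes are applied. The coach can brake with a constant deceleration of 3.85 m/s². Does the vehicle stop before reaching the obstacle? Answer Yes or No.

Reaction distance = 9.2000 × 1.19 = 10.948 m.
Braking distance = v²/(2a) = 84.640 / 7.700 = 10.992 m.
Total stopping distance = 10.948 + 10.992 = 21.940 m, vs 36 m available — it stops with 36 − 21.940 = 14.060 m to spare.

Yes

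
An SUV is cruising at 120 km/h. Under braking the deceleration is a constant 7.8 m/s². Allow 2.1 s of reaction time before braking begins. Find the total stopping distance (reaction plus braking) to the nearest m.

120 km/h ÷ 3.6 = 33.3333 m/s.
Reaction distance = v·t_r = 33.3333 × 2.1 = 70.000 m.
Braking distance = v²/(2a) = 33.3333² / (2 × 7.800) = 1111.109 / 15.600 = 71.225 m.
Total = 70.000 + 71.225 = 141.225 m.

Total stopping distance ≈ 141 m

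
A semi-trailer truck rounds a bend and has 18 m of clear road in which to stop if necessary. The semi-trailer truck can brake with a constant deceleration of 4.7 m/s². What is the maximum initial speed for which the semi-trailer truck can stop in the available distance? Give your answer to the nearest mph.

v²/(2a) = d ⇒ v = √(2 × 4.700 × 18) = √169.20 = 13.0077 m/s.
13.0077 m/s ÷ 0.44704 = 29.097 mph.

Maximum speed ≈ 29 mph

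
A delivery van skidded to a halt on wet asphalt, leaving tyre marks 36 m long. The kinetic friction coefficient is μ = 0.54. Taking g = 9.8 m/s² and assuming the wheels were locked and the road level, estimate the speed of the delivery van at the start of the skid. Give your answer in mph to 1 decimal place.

Deceleration a = μg = 0.54 × 9.8 = 5.292 m/s².
v = √(2a·d) = √(2 × 5.292 × 36) = √381.024 = 19.5198 m/s.
= 19.5198 ÷ 0.44704 = 43.665 mph.

Initial speed ≈ 43.7 mph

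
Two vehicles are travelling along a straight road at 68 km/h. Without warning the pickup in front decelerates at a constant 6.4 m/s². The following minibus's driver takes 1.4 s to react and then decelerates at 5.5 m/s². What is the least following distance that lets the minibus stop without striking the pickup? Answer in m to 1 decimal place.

68 km/h ÷ 3.6 = 18.8889 m/s.
Leader travels v²/(2a_L) = 356.791 / 12.800 = 27.874 m before stopping.
Follower covers v·t_r = 18.8889 × 1.4 = 26.444 m while reacting, then v²/(2a_F) = 356.791 / 11.000 = 32.436 m while braking, for a total of 26.444 + 32.436 = 58.880 m.
Since a_F ≤ a_L and the follower starts braking later, the follower is never slower than the leader, so the closest approach is when both have stopped.
Minimum gap = 58.880 − 27.874 = 31.006 m.

Minimum gap ≈ 31.0 m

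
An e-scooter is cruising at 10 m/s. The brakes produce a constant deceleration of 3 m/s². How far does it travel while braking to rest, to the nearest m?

Braking distance = v²/(2a) = 10.0000² / (2 × 3.000) = 100.000 / 6.000 = 16.667 m.

Braking distance ≈ 17 m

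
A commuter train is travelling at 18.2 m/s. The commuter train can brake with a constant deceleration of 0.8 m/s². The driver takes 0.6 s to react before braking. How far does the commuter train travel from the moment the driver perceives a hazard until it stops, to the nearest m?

Total stopping distance ≈ 218 m

Reaction distance = v·t_r = 18.2000 × 0.6 = 10.920 m.
Braking distance = v²/(2a) = 18.2000² / (2 × 0.800) = 331.240 / 1.600 = 207.025 m.
Total = 10.920 + 207.025 = 217.945 m.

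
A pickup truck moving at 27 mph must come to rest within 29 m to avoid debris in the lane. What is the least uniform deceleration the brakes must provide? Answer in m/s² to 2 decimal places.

Required deceleration ≈ 2.51 m/s²

27 mph × 0.44704 = 12.0701 m/s.
v² = 2a·d ⇒ a = v²/(2d) = 12.0701² / (2 × 29.000) = 145.687 / 58.000 = 2.5118 m/s².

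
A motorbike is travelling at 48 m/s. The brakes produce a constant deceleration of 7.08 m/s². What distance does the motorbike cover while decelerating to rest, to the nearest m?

Braking distance = v²/(2a) = 48.0000² / (2 × 7.080) = 2304.000 / 14.160 = 162.712 m.

Braking distance ≈ 163 m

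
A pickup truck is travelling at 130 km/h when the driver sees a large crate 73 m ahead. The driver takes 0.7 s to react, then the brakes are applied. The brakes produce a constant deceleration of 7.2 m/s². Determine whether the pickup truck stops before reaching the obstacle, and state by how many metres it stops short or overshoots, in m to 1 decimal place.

No — it overshoots by 42.8 m

130 km/h ÷ 3.6 = 36.1111 m/s.
Reaction distance = 36.1111 × 0.7 = 25.278 m.
Braking distance = v²/(2a) = 1304.012 / 14.400 = 90.556 m.
Total stopping distance = 25.278 + 90.556 = 115.834 m, vs 73 m available — it cannot stop in time and overshoots by 115.834 − 73 = 42.834 m.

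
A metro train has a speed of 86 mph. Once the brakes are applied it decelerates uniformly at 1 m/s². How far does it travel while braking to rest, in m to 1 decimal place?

Braking distance ≈ 739.0 m

86 mph × 0.44704 = 38.4454 m/s.
Braking distance = v²/(2a) = 38.4454² / (2 × 1.000) = 1478.049 / 2.000 = 739.024 m.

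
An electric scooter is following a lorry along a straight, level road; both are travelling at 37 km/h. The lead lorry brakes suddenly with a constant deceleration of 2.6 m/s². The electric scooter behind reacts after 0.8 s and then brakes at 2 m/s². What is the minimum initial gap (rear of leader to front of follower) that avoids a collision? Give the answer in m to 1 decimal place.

37 km/h ÷ 3.6 = 10.2778 m/s.
Leader travels v²/(2a_L) = 105.633 / 5.200 = 20.314 m before stopping.
Follower covers v·t_r = 10.2778 × 0.8 = 8.222 m while reacting, then v²/(2a_F) = 105.633 / 4.000 = 26.408 m while braking, for a total of 8.222 + 26.408 = 34.630 m.
Since a_F ≤ a_L and the follower starts braking later, the follower is never slower than the leader, so the closest approach is when both have stopped.
Minimum gap = 34.630 − 20.314 = 14.316 m.

Minimum gap ≈ 14.3 m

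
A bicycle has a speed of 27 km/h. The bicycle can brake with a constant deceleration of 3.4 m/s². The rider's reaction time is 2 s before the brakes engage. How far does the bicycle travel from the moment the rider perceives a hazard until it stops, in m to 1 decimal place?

27 km/h ÷ 3.6 = 7.5000 m/s.
Reaction distance = v·t_r = 7.5000 × 2 = 15.000 m.
Braking distance = v²/(2a) = 7.5000² / (2 × 3.400) = 56.250 / 6.800 = 8.272 m.
Total = 15.000 + 8.272 = 23.272 m.

Total stopping distance ≈ 23.3 m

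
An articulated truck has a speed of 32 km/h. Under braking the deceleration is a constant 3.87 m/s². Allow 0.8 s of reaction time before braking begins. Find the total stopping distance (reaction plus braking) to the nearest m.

32 km/h ÷ 3.6 = 8.8889 m/s.
Reaction distance = v·t_r = 8.8889 × 0.8 = 7.111 m.
Braking distance = v²/(2a) = 8.8889² / (2 × 3.870) = 79.013 / 7.740 = 10.208 m.
Total = 7.111 + 10.208 = 17.319 m.

Total stopping distance ≈ 17 m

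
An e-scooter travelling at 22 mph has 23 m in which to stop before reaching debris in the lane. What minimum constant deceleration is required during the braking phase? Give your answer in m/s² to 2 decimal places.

Required deceleration ≈ 2.10 m/s²

22 mph × 0.44704 = 9.8349 m/s.
v² = 2a·d ⇒ a = v²/(2d) = 9.8349² / (2 × 23.000) = 96.725 / 46.000 = 2.1027 m/s².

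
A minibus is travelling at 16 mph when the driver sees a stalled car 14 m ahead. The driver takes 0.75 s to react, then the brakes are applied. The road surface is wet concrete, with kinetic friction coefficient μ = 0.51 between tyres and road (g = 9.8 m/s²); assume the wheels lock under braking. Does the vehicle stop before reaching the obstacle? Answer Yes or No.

16 mph × 0.44704 = 7.1526 m/s.
a = μg = 0.51 × 9.8 = 4.998 m/s².
Reaction distance = 7.1526 × 0.75 = 5.364 m.
Braking distance = v²/(2a) = 51.160 / 9.996 = 5.118 m.
Total stopping distance = 5.364 + 5.118 = 10.482 m, vs 14 m available — it stops with 14 − 10.482 = 3.518 m to spare.

Yes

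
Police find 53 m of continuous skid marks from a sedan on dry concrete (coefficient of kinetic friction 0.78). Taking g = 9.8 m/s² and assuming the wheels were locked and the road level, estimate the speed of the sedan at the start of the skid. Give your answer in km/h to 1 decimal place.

Initial speed ≈ 102.5 km/h

Deceleration a = μg = 0.78 × 9.8 = 7.644 m/s².
v = √(2a·d) = √(2 × 7.644 × 53) = √810.264 = 28.4651 m/s.
= 28.4651 × 3.6 = 102.474 km/h.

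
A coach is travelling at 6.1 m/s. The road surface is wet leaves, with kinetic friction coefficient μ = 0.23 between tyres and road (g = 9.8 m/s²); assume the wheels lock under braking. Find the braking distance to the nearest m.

Braking distance ≈ 8 m

a = μg = 0.23 × 9.8 = 2.254 m/s².
Braking distance = v²/(2a) = 6.1000² / (2 × 2.254) = 37.210 / 4.508 = 8.254 m.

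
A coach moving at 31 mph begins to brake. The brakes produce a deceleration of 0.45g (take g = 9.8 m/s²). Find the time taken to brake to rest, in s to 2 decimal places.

31 mph × 0.44704 = 13.8582 m/s.
a = 0.45 × 9.8 = 4.410 m/s².
Braking time = v/a = 13.8582 / 4.410 = 3.142 s.

Braking time ≈ 3.14 s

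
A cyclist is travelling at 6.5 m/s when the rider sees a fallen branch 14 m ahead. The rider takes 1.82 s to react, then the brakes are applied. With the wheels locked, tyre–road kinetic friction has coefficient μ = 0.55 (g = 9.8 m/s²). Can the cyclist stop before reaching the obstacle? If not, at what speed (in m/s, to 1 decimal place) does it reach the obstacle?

a = μg = 0.55 × 9.8 = 5.390 m/s².
Reaction distance = 6.5000 × 1.82 = 11.830 m.
Braking distance needed to stop: v²/(2a) = 42.250 / 10.780 = 3.919 m, so total needed = 11.830 + 3.919 = 15.749 m > 14 m — it cannot stop.
Distance remaining when braking begins: 14 − 11.830 = 2.170 m.
v² = v₀² − 2a·d = 42.250 − 2 × 5.390 × 2.170 = 18.857 m²/s².
v = √18.857 = 4.342 m/s.

No — it strikes the obstacle at 4.3 m/s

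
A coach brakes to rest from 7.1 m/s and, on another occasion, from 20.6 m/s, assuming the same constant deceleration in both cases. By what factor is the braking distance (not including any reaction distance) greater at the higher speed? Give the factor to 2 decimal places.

Factor ≈ 8.42

Braking distance d = v²/(2a), so with a fixed, d ∝ v².
Factor = (20.6/7.1)² = 2.9014² = 8.4181.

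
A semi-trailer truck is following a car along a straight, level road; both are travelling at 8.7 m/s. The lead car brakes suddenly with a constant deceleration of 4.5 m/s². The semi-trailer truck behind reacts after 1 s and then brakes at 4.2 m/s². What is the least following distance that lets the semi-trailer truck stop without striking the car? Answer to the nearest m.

Leader travels v²/(2a_L) = 75.690 / 9.000 = 8.410 m before stopping.
Follower covers v·t_r = 8.7000 × 1 = 8.700 m while reacting, then v²/(2a_F) = 75.690 / 8.400 = 9.011 m while braking, for a total of 8.700 + 9.011 = 17.711 m.
Since a_F ≤ a_L and the follower starts braking later, the follower is never slower than the leader, so the closest approach is when both have stopped.
Minimum gap = 17.711 − 8.410 = 9.301 m.

Minimum gap ≈ 9 m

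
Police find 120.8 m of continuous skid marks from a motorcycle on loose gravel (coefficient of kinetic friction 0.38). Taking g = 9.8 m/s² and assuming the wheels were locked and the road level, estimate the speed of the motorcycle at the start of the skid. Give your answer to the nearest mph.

Deceleration a = μg = 0.38 × 9.8 = 3.724 m/s².
v = √(2a·d) = √(2 × 3.724 × 120.8) = √899.718 = 29.9953 m/s.
= 29.9953 ÷ 0.44704 = 67.098 mph.

Initial speed ≈ 67 mph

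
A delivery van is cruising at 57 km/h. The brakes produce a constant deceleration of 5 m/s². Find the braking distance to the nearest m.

Braking distance ≈ 25 m

57 km/h ÷ 3.6 = 15.8333 m/s.
Braking distance = v²/(2a) = 15.8333² / (2 × 5.000) = 250.693 / 10.000 = 25.069 m.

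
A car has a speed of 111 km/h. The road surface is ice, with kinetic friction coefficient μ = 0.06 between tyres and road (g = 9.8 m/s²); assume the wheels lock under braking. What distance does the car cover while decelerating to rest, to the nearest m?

111 km/h ÷ 3.6 = 30.8333 m/s.
a = μg = 0.06 × 9.8 = 0.588 m/s².
Braking distance = v²/(2a) = 30.8333² / (2 × 0.588) = 950.692 / 1.176 = 808.412 m.

Braking distance ≈ 808 m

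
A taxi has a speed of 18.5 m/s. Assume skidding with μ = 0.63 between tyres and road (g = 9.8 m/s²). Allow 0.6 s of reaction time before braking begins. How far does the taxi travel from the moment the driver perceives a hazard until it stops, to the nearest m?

a = μg = 0.63 × 9.8 = 6.174 m/s².
Reaction distance = v·t_r = 18.5000 × 0.6 = 11.100 m.
Braking distance = v²/(2a) = 18.5000² / (2 × 6.174) = 342.250 / 12.348 = 27.717 m.
Total = 11.100 + 27.717 = 38.817 m.

Total stopping distance ≈ 39 m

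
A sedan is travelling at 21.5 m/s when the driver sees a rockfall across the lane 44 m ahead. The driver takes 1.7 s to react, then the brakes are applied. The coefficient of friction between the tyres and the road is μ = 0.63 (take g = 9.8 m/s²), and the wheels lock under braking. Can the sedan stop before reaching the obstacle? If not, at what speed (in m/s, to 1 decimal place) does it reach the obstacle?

a = μg = 0.63 × 9.8 = 6.174 m/s².
Reaction distance = 21.5000 × 1.7 = 36.550 m.
Braking distance needed to stop: v²/(2a) = 462.250 / 12.348 = 37.435 m, so total needed = 36.550 + 37.435 = 73.985 m > 44 m — it cannot stop.
Distance remaining when braking begins: 44 − 36.550 = 7.450 m.
v² = v₀² − 2a·d = 462.250 − 2 × 6.174 × 7.450 = 370.257 m²/s².
v = √370.257 = 19.242 m/s.

No — it strikes the obstacle at 19.2 m/s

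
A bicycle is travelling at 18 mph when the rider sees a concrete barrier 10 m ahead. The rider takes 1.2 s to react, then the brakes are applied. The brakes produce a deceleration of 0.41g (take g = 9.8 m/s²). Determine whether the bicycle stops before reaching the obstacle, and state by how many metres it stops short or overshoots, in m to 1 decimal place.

18 mph × 0.44704 = 8.0467 m/s.
a = 0.41 × 9.8 = 4.018 m/s².
Reaction distance = 8.0467 × 1.2 = 9.656 m.
Braking distance = v²/(2a) = 64.749 / 8.036 = 8.057 m.
Total stopping distance = 9.656 + 8.057 = 17.713 m, vs 10 m available — it cannot stop in time and overshoots by 17.713 − 10 = 7.713 m.

No — it overshoots by 7.7 m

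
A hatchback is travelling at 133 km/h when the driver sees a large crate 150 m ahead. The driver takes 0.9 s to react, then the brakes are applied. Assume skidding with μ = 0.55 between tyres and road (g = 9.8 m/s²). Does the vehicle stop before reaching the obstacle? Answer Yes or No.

No

133 km/h ÷ 3.6 = 36.9444 m/s.
a = μg = 0.55 × 9.8 = 5.390 m/s².
Reaction distance = 36.9444 × 0.9 = 33.250 m.
Braking distance = v²/(2a) = 1364.889 / 10.780 = 126.613 m.
Total stopping distance = 33.250 + 126.613 = 159.863 m, vs 150 m available — it cannot stop in time and overshoots by 159.863 − 150 = 9.863 m.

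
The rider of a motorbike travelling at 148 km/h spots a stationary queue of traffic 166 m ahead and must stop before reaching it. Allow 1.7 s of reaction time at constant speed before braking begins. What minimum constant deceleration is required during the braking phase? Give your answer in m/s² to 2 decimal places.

Required deceleration ≈ 8.79 m/s²

148 km/h ÷ 3.6 = 41.1111 m/s.
Distance covered during reaction = 41.1111 × 1.7 = 69.889 m.
Distance available for braking: 166 − 69.889 = 96.111 m.
v² = 2a·d ⇒ a = v²/(2d) = 41.1111² / (2 × 96.111) = 1690.123 / 192.222 = 8.7926 m/s².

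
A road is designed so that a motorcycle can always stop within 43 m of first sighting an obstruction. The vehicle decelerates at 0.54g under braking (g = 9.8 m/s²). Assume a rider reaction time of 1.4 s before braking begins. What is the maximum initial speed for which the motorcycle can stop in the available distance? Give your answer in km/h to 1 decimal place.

Maximum speed ≈ 54.6 km/h

a = 0.54 × 9.8 = 5.292 m/s².
Stopping distance: v·t_r + v²/(2a) = 43 with t_r = 1.4 s and a = 5.292 m/s².
So v² + 14.818 v − 455.11 = 0.
Positive root: v = −a·t_r + √((a·t_r)² + 2a·d) = −7.409 + √(54.893 + 455.11) = 15.1742 m/s.
15.1742 m/s × 3.6 = 54.627 km/h.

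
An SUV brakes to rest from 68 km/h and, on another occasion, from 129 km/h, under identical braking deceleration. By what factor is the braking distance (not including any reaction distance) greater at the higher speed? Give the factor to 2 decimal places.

Braking distance d = v²/(2a), so with a fixed, d ∝ v².
Factor = (129/68)² = 1.8971² = 3.5990.

Factor ≈ 3.60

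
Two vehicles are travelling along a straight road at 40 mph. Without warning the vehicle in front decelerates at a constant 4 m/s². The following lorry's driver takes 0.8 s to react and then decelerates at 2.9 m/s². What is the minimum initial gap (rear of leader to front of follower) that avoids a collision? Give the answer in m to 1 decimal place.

Minimum gap ≈ 29.5 m

40 mph × 0.44704 = 17.8816 m/s.
Leader travels v²/(2a_L) = 319.752 / 8.000 = 39.969 m before stopping.
Follower covers v·t_r = 17.8816 × 0.8 = 14.305 m while reacting, then v²/(2a_F) = 319.752 / 5.800 = 55.130 m while braking, for a total of 14.305 + 55.130 = 69.435 m.
Since a_F ≤ a_L and the follower starts braking later, the follower is never slower than the leader, so the closest approach is when both have stopped.
Minimum gap = 69.435 − 39.969 = 29.466 m.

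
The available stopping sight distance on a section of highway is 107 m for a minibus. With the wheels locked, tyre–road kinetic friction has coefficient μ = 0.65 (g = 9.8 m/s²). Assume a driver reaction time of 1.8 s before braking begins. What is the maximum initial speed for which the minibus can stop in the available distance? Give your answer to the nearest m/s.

a = μg = 0.65 × 9.8 = 6.370 m/s².
Stopping distance: v·t_r + v²/(2a) = 107 with t_r = 1.8 s and a = 6.370 m/s².
So v² + 22.932 v − 1363.18 = 0.
Positive root: v = −a·t_r + √((a·t_r)² + 2a·d) = −11.466 + √(131.469 + 1363.18) = 27.1947 m/s.

Maximum speed ≈ 27 m/s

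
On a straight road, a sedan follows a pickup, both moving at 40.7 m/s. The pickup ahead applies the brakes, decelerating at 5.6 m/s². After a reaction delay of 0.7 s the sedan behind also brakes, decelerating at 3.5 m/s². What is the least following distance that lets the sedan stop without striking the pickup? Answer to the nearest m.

Minimum gap ≈ 117 m

Leader travels v²/(2a_L) = 1656.490 / 11.200 = 147.901 m before stopping.
Follower covers v·t_r = 40.7000 × 0.7 = 28.490 m while reacting, then v²/(2a_F) = 1656.490 / 7.000 = 236.641 m while braking, for a total of 28.490 + 236.641 = 265.131 m.
Since a_F ≤ a_L and the follower starts braking later, the follower is never slower than the leader, so the closest approach is when both have stopped.
Minimum gap = 265.131 − 147.901 = 117.230 m.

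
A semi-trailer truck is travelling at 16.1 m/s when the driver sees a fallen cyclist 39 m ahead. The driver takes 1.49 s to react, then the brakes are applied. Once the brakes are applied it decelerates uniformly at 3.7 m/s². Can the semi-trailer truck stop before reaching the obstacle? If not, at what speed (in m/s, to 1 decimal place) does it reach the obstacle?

Reaction distance = 16.1000 × 1.49 = 23.989 m.
Braking distance needed to stop: v²/(2a) = 259.210 / 7.400 = 35.028 m, so total needed = 23.989 + 35.028 = 59.017 m > 39 m — it cannot stop.
Distance remaining when braking begins: 39 − 23.989 = 15.011 m.
v² = v₀² − 2a·d = 259.210 − 2 × 3.700 × 15.011 = 148.129 m²/s².
v = √148.129 = 12.171 m/s.

No — it strikes the obstacle at 12.2 m/s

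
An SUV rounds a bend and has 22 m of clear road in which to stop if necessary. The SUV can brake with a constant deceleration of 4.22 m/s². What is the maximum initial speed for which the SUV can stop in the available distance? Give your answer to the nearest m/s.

v²/(2a) = d ⇒ v = √(2 × 4.220 × 22) = √185.68 = 13.6264 m/s.

Maximum speed ≈ 14 m/s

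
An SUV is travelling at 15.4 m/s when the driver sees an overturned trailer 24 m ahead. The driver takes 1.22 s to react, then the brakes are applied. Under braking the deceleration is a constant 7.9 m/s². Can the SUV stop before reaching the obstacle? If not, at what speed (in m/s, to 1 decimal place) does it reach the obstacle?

Reaction distance = 15.4000 × 1.22 = 18.788 m.
Braking distance needed to stop: v²/(2a) = 237.160 / 15.800 = 15.010 m, so total needed = 18.788 + 15.010 = 33.798 m > 24 m — it cannot stop.
Distance remaining when braking begins: 24 − 18.788 = 5.212 m.
v² = v₀² − 2a·d = 237.160 − 2 × 7.900 × 5.212 = 154.810 m²/s².
v = √154.810 = 12.442 m/s.

No — it strikes the obstacle at 12.4 m/s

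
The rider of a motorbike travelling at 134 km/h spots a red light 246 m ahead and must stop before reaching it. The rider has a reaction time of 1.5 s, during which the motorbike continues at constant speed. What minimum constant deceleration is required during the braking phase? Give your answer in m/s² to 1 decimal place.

134 km/h ÷ 3.6 = 37.2222 m/s.
Distance covered during reaction = 37.2222 × 1.5 = 55.833 m.
Distance available for braking: 246 − 55.833 = 190.167 m.
v² = 2a·d ⇒ a = v²/(2d) = 37.2222² / (2 × 190.167) = 1385.492 / 380.334 = 3.6428 m/s².

Required deceleration ≈ 3.6 m/s²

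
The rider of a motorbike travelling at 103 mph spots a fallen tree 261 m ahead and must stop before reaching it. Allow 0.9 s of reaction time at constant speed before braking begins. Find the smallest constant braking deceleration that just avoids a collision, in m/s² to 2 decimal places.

Required deceleration ≈ 4.83 m/s²

103 mph × 0.44704 = 46.0451 m/s.
Distance covered during reaction = 46.0451 × 0.9 = 41.441 m.
Distance available for braking: 261 − 41.441 = 219.559 m.
v² = 2a·d ⇒ a = v²/(2d) = 46.0451² / (2 × 219.559) = 2120.151 / 439.118 = 4.8282 m/s².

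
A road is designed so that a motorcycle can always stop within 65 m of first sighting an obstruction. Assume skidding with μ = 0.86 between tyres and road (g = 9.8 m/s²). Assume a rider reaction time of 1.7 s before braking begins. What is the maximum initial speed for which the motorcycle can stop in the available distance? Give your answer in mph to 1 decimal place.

a = μg = 0.86 × 9.8 = 8.428 m/s².
Stopping distance: v·t_r + v²/(2a) = 65 with t_r = 1.7 s and a = 8.428 m/s².
So v² + 28.655 v − 1095.64 = 0.
Positive root: v = −a·t_r + √((a·t_r)² + 2a·d) = −14.328 + √(205.292 + 1095.64) = 21.7404 m/s.
21.7404 m/s ÷ 0.44704 = 48.632 mph.

Maximum speed ≈ 48.6 mph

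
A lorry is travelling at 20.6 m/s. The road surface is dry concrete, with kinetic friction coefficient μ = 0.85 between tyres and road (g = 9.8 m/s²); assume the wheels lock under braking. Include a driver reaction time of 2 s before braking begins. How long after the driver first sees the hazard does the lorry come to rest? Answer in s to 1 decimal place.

a = μg = 0.85 × 9.8 = 8.330 m/s².
Braking time = v/a = 20.6000 / 8.330 = 2.473 s.
Total = 2 + 2.473 = 4.473 s.

Total time ≈ 4.5 s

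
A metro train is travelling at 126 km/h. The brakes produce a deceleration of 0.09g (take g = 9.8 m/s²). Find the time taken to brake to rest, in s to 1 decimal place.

126 km/h ÷ 3.6 = 35.0000 m/s.
a = 0.09 × 9.8 = 0.882 m/s².
Braking time = v/a = 35.0000 / 0.882 = 39.683 s.

Braking time ≈ 39.7 s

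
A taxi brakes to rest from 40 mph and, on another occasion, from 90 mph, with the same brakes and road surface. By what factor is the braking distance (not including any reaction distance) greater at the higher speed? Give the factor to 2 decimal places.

Factor ≈ 5.06

Braking distance d = v²/(2a), so with a fixed, d ∝ v².
Factor = (90/40)² = 2.2500² = 5.0625.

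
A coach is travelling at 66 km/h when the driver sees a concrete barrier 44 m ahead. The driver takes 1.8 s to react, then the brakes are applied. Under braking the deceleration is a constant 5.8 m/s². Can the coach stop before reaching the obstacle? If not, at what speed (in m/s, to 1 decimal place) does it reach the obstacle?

66 km/h ÷ 3.6 = 18.3333 m/s.
Reaction distance = 18.3333 × 1.8 = 33.000 m.
Braking distance needed to stop: v²/(2a) = 336.110 / 11.600 = 28.975 m, so total needed = 33.000 + 28.975 = 61.975 m > 44 m — it cannot stop.
Distance remaining when braking begins: 44 − 33.000 = 11.000 m.
v² = v₀² − 2a·d = 336.110 − 2 × 5.800 × 11.000 = 208.510 m²/s².
v = √208.510 = 14.440 m/s.

No — it strikes the obstacle at 14.4 m/s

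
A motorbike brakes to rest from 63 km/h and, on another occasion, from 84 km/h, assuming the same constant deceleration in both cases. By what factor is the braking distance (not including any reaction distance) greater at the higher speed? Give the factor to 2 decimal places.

Braking distance d = v²/(2a), so with a fixed, d ∝ v².
Factor = (84/63)² = 1.3333² = 1.7777.

Factor ≈ 1.78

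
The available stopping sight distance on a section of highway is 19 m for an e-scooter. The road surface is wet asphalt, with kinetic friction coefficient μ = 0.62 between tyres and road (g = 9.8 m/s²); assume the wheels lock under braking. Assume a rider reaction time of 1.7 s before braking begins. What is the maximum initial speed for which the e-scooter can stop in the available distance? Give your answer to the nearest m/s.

a = μg = 0.62 × 9.8 = 6.076 m/s².
Stopping distance: v·t_r + v²/(2a) = 19 with t_r = 1.7 s and a = 6.076 m/s².
So v² + 20.658 v − 230.89 = 0.
Positive root: v = −a·t_r + √((a·t_r)² + 2a·d) = −10.329 + √(106.688 + 230.89) = 8.0443 m/s.

Maximum speed ≈ 8 m/s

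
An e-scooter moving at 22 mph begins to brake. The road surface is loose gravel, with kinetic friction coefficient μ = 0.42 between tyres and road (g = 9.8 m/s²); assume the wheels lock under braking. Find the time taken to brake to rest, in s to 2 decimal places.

Braking time ≈ 2.39 s

22 mph × 0.44704 = 9.8349 m/s.
a = μg = 0.42 × 9.8 = 4.116 m/s².
Braking time = v/a = 9.8349 / 4.116 = 2.389 s.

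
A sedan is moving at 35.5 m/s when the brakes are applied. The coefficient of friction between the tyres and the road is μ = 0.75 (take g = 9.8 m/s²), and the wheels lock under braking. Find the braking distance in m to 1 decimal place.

a = μg = 0.75 × 9.8 = 7.350 m/s².
Braking distance = v²/(2a) = 35.5000² / (2 × 7.350) = 1260.250 / 14.700 = 85.731 m.

Braking distance ≈ 85.7 m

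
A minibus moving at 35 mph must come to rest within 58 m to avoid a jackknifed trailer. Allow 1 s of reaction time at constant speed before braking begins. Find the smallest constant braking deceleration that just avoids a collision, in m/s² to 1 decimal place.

Required deceleration ≈ 2.9 m/s²

35 mph × 0.44704 = 15.6464 m/s.
Distance covered during reaction = 15.6464 × 1 = 15.646 m.
Distance available for braking: 58 − 15.646 = 42.354 m.
v² = 2a·d ⇒ a = v²/(2d) = 15.6464² / (2 × 42.354) = 244.810 / 84.708 = 2.8900 m/s².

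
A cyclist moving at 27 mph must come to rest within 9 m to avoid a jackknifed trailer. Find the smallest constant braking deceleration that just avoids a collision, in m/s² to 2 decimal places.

27 mph × 0.44704 = 12.0701 m/s.
v² = 2a·d ⇒ a = v²/(2d) = 12.0701² / (2 × 9.000) = 145.687 / 18.000 = 8.0937 m/s².

Required deceleration ≈ 8.09 m/s²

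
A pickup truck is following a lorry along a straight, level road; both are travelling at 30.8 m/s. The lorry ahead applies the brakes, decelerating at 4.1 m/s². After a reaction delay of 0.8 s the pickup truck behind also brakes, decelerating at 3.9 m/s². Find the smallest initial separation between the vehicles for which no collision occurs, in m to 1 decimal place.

Minimum gap ≈ 30.6 m

Leader travels v²/(2a_L) = 948.640 / 8.200 = 115.688 m before stopping.
Follower covers v·t_r = 30.8000 × 0.8 = 24.640 m while reacting, then v²/(2a_F) = 948.640 / 7.800 = 121.621 m while braking, for a total of 24.640 + 121.621 = 146.261 m.
Since a_F ≤ a_L and the follower starts braking later, the follower is never slower than the leader, so the closest approach is when both have stopped.
Minimum gap = 146.261 − 115.688 = 30.573 m.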